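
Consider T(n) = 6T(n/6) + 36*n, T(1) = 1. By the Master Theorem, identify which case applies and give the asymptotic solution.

a=6, b=6, f(n)=36*n.
log_6(6) = 1, so n^(log_b(a)) = n.
f(n) = Theta(n), so Case 2 applies.
T(n) = Theta(n log n).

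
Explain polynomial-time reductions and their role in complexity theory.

A poly-time reduction from A to B transforms any instance of A into an instance of B in polynomial time. If A reduces to B and B is in P, then A is in P. If A is NP-hard and A reduces to B, then B is NP-hard. Reductions transfer hardness upward and tractability downward.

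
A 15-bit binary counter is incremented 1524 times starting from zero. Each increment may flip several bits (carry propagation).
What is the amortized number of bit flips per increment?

Bit i flips on every 2^i-th increment, so over 1524 increments bit i flips floor(1524/2^i) times. Summing over i: total flips < 2 * 1524. Amortized: < 2 = O(1) per increment.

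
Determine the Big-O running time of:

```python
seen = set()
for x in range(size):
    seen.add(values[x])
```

Time complexity: O(n).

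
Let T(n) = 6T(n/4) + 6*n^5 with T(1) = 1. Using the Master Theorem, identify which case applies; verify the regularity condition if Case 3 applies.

a=6, b=4, f(n)=6*n^5.
log_4(6) = 1.292 < 5.
f(n) = Omega(n^(1.292+epsilon)) for some epsilon > 0, so Case 3 is the candidate.
Regularity: a*f(n/b) = 6*6*(n/4)^5 = (6/1024)*6*n^5 <= c*f(n) with c = 6/1024 < 1. Satisfied.
Case 3: T(n) = Theta(n^5).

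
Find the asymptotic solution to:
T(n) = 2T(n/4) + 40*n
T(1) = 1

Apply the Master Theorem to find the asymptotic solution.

a=2, b=4, f(n)=40*n. log_4(2) = 0.5 < 1. Case 3: T(n) = O(n).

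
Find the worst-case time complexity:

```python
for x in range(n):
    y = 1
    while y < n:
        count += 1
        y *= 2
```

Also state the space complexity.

Time complexity: O(n log n).
Space complexity: O(1).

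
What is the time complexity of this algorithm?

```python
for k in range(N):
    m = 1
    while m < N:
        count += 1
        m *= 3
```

Time complexity: O(n log n).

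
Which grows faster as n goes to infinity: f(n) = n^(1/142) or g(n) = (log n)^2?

f(n) = n^(1/142) grows faster: any positive power of n dominates any polylog.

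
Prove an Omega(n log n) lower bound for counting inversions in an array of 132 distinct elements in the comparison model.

Decision-tree argument: at any leaf, the comparisons made (with transitivity) must totally order all 132 elements -- otherwise some pair (i,j) is unordered, and an adversary can present two inputs agreeing on every comparison made but with that pair flipped, changing the inversion count by 1, so the leaf's output is wrong on one of them. Hence the tree has >= 132! leaves and height >= log_2(132!) = Omega(n log n). Modified merge sort achieves O(n log n).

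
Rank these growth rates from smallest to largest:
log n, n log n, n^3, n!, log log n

Ordered by growth rate: log log n < log n < n log n < n^3 < n!.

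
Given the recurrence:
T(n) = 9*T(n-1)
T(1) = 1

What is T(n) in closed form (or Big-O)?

Each step multiplies by 9. T(n) = T(1)*9^(n-1) = 9^(n-1).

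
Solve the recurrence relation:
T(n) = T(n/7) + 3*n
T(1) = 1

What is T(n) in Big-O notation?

Geometric series: 3*n*(1 + 1/7 + 1/7^2 + ...) = O(n). T(n) = O(n).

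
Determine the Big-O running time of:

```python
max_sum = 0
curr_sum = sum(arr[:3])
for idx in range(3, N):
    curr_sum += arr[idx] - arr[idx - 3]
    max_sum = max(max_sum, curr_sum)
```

Time complexity: O(n).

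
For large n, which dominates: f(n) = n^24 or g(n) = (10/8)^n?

g(n) = (10/8)^n grows faster: (10/8)^n is exponential with base 10/8 > 1, dominating every polynomial.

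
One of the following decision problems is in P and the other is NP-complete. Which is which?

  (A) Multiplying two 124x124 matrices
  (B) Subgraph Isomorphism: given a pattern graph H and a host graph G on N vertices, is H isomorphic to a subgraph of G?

(A) is P: the schoolbook algorithm runs in O(n^3).
(B) is NP-complete: generalizes Clique and Hamiltonian Path (pattern size is part of the input).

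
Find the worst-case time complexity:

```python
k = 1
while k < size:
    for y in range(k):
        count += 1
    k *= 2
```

Time complexity: O(n).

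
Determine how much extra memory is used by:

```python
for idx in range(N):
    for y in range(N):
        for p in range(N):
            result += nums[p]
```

Space complexity: O(1).
Only a constant amount of auxiliary storage is used; nothing grows with n.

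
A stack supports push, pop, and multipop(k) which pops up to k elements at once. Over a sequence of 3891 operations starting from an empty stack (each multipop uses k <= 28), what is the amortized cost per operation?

Each element is pushed exactly once and popped at most once (whether by pop or as part of a multipop). So the total number of individual pops over the whole sequence is at most the number of pushes, which is at most 3891. Total work <= 2 * 3891, hence O(1) amortized per operation.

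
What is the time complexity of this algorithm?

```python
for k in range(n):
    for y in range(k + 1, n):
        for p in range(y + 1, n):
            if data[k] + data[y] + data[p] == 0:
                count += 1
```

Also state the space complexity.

Time complexity: O(n^3).
Space complexity: O(1).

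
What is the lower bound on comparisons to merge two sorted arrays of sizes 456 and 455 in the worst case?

Adversary: with |456 - 455| <= 1 the inputs can be fully interleaved so that every adjacent pair in the merged output comes from different arrays. Then each of the 910 adjacent pairs must be directly compared, or the algorithm cannot determine their relative order. Standard merge meets this bound.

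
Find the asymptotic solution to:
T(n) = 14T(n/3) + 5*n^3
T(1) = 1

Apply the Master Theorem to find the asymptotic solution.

a=14, b=3, f(n)=5*n^3. log_3(14) = 2.402 < 3. Case 3: T(n) = O(n^3).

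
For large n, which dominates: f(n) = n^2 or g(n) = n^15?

g(n) = n^15 grows faster: n^15/n^2 = n^13 -> infinity.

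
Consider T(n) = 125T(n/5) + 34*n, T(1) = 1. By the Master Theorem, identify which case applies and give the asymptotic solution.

a=125, b=5, f(n)=34*n.
log_5(125) = 3 > 1.
Since f(n) = O(n^1) is polynomially smaller than n^3, Case 1 applies.
T(n) = Theta(n^3).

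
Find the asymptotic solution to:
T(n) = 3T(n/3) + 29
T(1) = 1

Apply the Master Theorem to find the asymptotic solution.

a=3, b=3, f(n)=29. log_3(3) = 1. Case 1 of Master Theorem: T(n) = O(n^1).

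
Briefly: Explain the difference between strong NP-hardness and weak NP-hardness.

A problem is strongly NP-hard if it remains NP-hard even when all numbers in the input are bounded by a polynomial in the input length. A weakly NP-hard problem admits a pseudopolynomial algorithm. Subset Sum is weakly NP-hard (has O(nW) DP). 3-SAT is strongly NP-hard (no numeric parameters).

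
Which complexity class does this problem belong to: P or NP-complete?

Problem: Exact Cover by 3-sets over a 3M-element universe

This problem is NP-complete: one of Karp's 21 NP-complete problems.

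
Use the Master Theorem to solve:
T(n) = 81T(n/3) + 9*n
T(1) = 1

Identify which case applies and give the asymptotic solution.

a=81, b=3, f(n)=9*n.
log_3(81) = 4 > 1.
Since f(n) = O(n^1) is polynomially smaller than n^4, Case 1 applies.
T(n) = Theta(n^4).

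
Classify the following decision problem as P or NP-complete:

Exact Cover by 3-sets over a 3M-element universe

This problem is NP-complete: one of Karp's 21 NP-complete problems.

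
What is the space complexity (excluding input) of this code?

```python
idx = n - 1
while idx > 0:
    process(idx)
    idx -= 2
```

Space complexity: O(1).
Only a constant amount of auxiliary storage is used; nothing grows with n.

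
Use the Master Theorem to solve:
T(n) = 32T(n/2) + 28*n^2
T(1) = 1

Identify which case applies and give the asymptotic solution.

a=32, b=2, f(n)=28*n^2.
log_2(32) = 5 > 2.
Since f(n) = O(n^2) is polynomially smaller than n^5, Case 1 applies.
T(n) = Theta(n^5).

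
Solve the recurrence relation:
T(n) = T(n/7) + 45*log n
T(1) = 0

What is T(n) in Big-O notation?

Each of the log_7(n) levels adds O(log n). T(n) = O(log^2 n).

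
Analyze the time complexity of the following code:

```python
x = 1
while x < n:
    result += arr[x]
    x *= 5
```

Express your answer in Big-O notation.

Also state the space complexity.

Time complexity: O(log n).
Space complexity: O(1).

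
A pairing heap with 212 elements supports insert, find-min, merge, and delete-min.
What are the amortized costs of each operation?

Pairing heaps are self-adjusting heap-ordered trees. Insert and merge link two roots: O(1). Find-min reads the root: O(1). Delete-min removes the root, then pairs children in two passes; amortized cost is O(log 212) = O(log n).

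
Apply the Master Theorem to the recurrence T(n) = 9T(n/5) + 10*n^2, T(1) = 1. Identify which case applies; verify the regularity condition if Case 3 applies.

a=9, b=5, f(n)=10*n^2.
log_5(9) = 1.365 < 2.
f(n) = Omega(n^(1.365+epsilon)) for some epsilon > 0, so Case 3 is the candidate.
Regularity: a*f(n/b) = 9*10*(n/5)^2 = (9/25)*10*n^2 <= c*f(n) with c = 9/25 < 1. Satisfied.
Case 3: T(n) = Theta(n^2).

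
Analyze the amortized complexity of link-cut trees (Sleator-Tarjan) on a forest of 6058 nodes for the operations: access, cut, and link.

Link-cut trees represent the forest using splay trees over preferred paths. With potential Phi = sum over nodes of log(size of virtual subtree), each access on 6058 nodes is O(log 6058) = O(log n) amortized by the splay-tree access lemma. Cut and link are O(1) plus one access.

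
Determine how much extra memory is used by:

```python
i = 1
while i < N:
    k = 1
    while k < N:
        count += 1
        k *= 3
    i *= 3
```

Space complexity: O(1).
Only a constant amount of auxiliary storage is used; nothing grows with n.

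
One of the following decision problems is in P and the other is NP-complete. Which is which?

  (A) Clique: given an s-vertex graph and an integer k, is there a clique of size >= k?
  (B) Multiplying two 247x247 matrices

(A) is NP-complete: complement of Independent Set / Vertex Cover (with k part of the input).
(B) is P: the schoolbook algorithm runs in O(n^3).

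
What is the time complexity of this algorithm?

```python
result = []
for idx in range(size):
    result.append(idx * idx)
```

Time complexity: O(n).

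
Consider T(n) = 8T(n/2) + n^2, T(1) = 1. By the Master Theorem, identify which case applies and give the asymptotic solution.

a=8, b=2, f(n)=n^2.
log_2(8) = 3 > 2.
Since f(n) = O(n^2) is polynomially smaller than n^3, Case 1 applies.
T(n) = Theta(n^3).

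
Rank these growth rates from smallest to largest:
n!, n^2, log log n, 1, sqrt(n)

Ordered by growth rate: 1 < log log n < sqrt(n) < n^2 < n!.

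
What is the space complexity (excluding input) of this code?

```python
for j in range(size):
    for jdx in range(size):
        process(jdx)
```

Space complexity: O(1).
Only a constant amount of auxiliary storage is used; nothing grows with n.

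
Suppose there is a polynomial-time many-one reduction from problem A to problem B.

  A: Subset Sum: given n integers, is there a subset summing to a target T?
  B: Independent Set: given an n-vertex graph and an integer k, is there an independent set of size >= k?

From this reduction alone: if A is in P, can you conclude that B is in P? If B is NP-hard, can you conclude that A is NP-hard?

A poly-time reduction A <=_p B transfers tractability DOWN (B easy => A easy) and hardness UP (A hard => B hard), not the reverse.
From A in P, the reduction alone does NOT give B in P: any problem in P trivially reduces to SAT, yet SAT is not known to be in P.
From B NP-hard, the reduction alone does NOT give A NP-hard: again, easy problems reduce to hard ones.
(Here in fact A is NP-complete and B is NP-complete.)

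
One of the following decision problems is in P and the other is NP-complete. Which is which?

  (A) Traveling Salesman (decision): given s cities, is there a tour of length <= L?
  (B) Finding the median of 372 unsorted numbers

(A) is NP-complete: reduces from Hamiltonian Cycle.
(B) is P: linear-time selection (median-of-medians) runs in O(n).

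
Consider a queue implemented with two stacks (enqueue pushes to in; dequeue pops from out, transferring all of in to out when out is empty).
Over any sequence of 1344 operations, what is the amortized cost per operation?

Each element is pushed to in once, popped once, pushed to out once, and popped once: 4 unit operations over its lifetime. Over 1344 operations the total work is O(1344). Amortized O(1) per enqueue/dequeue.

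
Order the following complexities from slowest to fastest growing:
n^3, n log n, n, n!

Ordered by growth rate: n < n log n < n^3 < n!.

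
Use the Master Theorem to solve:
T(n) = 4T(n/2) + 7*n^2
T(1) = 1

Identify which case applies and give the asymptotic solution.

a=4, b=2, f(n)=7*n^2.
log_2(4) = 2, so n^(log_b(a)) = n^2.
f(n) = Theta(n^2), so Case 2 applies.
T(n) = Theta(n^2 log n).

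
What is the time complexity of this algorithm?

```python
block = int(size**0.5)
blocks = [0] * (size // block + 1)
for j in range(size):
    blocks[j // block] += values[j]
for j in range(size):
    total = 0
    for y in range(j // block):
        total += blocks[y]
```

Time complexity: O(n * sqrt(n)).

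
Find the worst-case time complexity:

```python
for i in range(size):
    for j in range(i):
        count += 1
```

Time complexity: O(n^2).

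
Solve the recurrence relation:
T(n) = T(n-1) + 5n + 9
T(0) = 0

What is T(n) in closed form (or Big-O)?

Dominant term in sum is 5*sum(i, i=1..n) = 5*n*(n+1)/2 = O(n^2).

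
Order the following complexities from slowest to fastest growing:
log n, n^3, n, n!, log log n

Ordered by growth rate: log log n < log n < n < n^3 < n!.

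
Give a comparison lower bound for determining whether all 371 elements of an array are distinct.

In the algebraic decision-tree model, the YES region for element distinctness on 371 elements has 371! connected components (one per ordering). Ben-Or's theorem then gives a lower bound of Omega(log(n!)) = Omega(n log n).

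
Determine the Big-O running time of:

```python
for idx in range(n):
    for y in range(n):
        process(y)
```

Time complexity: O(n^2).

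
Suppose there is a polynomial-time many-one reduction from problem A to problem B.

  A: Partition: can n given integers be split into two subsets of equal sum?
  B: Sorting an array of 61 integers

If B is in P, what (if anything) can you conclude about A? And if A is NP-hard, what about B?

A poly-time reduction A <=_p B means any A-instance can be transformed to a B-instance in poly time.
If B is in P: compose the reduction with B's poly-time algorithm to solve A in poly time, so A is in P.
If A is NP-hard: every NP problem reduces to A, which reduces to B; composing reductions, every NP problem reduces to B, so B is NP-hard.
(Here in fact A is NP-complete and B is in P, so no such reduction is known -- its existence would imply P = NP; the analysis concerns only what the assumed reduction would or would not let you conclude.)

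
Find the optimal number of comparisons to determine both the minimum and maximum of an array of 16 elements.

Naive approach: 30 comparisons (15 for max + 15 for min).
Optimal: Compare elements in pairs first (floor(n/2) = 8 comparisons), then find max among winners and min among losers (7 comparisons each).
Total: ceil(3n/2) - 2 = 22 comparisons. An adversary argument shows this is also a lower bound.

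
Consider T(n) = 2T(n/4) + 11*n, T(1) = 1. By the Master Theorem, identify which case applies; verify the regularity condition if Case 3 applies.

a=2, b=4, f(n)=11*n.
log_4(2) = 0.5 < 1.
f(n) = Omega(n^(0.5+epsilon)) for some epsilon > 0, so Case 3 is the candidate.
Regularity: a*f(n/b) = 2*11*(n/4)^1 = (2/4)*11*n^1 <= c*f(n) with c = 2/4 < 1. Satisfied.
Case 3: T(n) = Theta(n).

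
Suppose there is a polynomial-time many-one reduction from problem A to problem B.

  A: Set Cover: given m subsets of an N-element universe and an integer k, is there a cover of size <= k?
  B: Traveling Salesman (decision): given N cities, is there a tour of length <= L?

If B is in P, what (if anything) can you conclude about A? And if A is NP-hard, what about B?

A poly-time reduction A <=_p B means any A-instance can be transformed to a B-instance in poly time.
If B is in P: compose the reduction with B's poly-time algorithm to solve A in poly time, so A is in P.
If A is NP-hard: every NP problem reduces to A, which reduces to B; composing reductions, every NP problem reduces to B, so B is NP-hard.
(Here in fact A is NP-complete and B is NP-complete.)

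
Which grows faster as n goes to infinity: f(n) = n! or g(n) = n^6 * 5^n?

f(n) = n! grows faster: by Stirling n! ~ (n/e)^n sqrt(2*pi*n); (n/e)^n eventually dominates n^6 * 5^n.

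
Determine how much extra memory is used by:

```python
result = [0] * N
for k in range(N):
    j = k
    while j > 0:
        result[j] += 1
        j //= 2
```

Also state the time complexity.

Space complexity: O(n).
Auxiliary storage grows linearly with the input size n in the worst case.
Time complexity: O(n log n).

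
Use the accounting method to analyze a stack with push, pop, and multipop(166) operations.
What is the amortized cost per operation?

Assign 2 credits per push (1 for the push, 1 saved for a future pop). Each pop or element popped by multipop(166) uses 1 saved credit. Total credits never go negative, so amortized cost is O(1).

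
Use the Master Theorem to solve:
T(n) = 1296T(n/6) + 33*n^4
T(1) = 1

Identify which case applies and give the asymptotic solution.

a=1296, b=6, f(n)=33*n^4.
log_6(1296) = 4, so n^(log_b(a)) = n^4.
f(n) = Theta(n^4), so Case 2 applies.
T(n) = Theta(n^4 log n).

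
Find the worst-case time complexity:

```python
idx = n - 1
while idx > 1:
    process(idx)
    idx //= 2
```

Time complexity: O(log n).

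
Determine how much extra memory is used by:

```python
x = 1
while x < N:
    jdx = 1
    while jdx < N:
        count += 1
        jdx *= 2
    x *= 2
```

Space complexity: O(1).
Only a constant amount of auxiliary storage is used; nothing grows with n.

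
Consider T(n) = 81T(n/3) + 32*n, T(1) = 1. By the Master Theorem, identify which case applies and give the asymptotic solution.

a=81, b=3, f(n)=32*n.
log_3(81) = 4 > 1.
Since f(n) = O(n^1) is polynomially smaller than n^4, Case 1 applies.
T(n) = Theta(n^4).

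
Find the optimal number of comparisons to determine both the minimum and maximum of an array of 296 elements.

Naive approach: 590 comparisons (295 for max + 295 for min).
Optimal: Compare elements in pairs first (floor(n/2) = 148 comparisons), then find max among winners and min among losers (147 comparisons each).
Total: ceil(3n/2) - 2 = 442 comparisons. An adversary argument shows this is also a lower bound.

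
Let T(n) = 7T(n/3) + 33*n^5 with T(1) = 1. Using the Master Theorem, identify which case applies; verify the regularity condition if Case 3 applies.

a=7, b=3, f(n)=33*n^5.
log_3(7) = 1.771 < 5.
f(n) = Omega(n^(1.771+epsilon)) for some epsilon > 0, so Case 3 is the candidate.
Regularity: a*f(n/b) = 7*33*(n/3)^5 = (7/243)*33*n^5 <= c*f(n) with c = 7/243 < 1. Satisfied.
Case 3: T(n) = Theta(n^5).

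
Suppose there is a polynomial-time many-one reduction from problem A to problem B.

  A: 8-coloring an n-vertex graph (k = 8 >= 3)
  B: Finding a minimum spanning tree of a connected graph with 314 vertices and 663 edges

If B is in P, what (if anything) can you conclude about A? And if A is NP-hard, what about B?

A poly-time reduction A <=_p B means any A-instance can be transformed to a B-instance in poly time.
If B is in P: compose the reduction with B's poly-time algorithm to solve A in poly time, so A is in P.
If A is NP-hard: every NP problem reduces to A, which reduces to B; composing reductions, every NP problem reduces to B, so B is NP-hard.
(Here in fact A is NP-complete and B is in P, so no such reduction is known -- its existence would imply P = NP; the analysis concerns only what the assumed reduction would or would not let you conclude.)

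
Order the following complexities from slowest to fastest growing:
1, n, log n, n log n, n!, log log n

Ordered by growth rate: 1 < log log n < log n < n < n log n < n!.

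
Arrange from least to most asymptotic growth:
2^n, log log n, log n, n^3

Ordered by growth rate: log log n < log n < n^3 < 2^n.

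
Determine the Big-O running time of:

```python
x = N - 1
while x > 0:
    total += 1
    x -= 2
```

Time complexity: O(n).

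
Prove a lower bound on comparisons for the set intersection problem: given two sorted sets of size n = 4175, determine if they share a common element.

For two sorted arrays of size n = 4175, any correct algorithm must examine Omega(n) elements. If fewer are examined, an adversary places a common element in an unexamined gap. A merge-based scan achieves O(n), so the bound is tight.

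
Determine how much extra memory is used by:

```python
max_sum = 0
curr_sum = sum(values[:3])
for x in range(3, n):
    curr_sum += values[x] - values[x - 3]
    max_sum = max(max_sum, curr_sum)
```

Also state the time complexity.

Space complexity: O(1).
Only a constant amount of auxiliary storage is used; nothing grows with n.
Time complexity: O(n).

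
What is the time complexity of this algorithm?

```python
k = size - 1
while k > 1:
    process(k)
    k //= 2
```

Time complexity: O(log n).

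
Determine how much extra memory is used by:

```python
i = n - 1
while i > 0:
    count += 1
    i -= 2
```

Space complexity: O(1).
Only a constant amount of auxiliary storage is used; nothing grows with n.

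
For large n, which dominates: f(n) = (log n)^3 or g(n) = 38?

f(n) = (log n)^3 grows faster: any unbounded function dominates a constant.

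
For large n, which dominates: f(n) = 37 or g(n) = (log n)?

g(n) = (log n) grows faster: any unbounded function dominates a constant.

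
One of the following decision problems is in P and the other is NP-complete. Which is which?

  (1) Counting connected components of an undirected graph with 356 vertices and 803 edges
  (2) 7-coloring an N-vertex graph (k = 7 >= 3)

(1) is P: BFS/DFS visits each vertex and edge once: O(V+E).
(2) is NP-complete: graph k-coloring for k>=3 is NP-complete by reduction from 3-SAT.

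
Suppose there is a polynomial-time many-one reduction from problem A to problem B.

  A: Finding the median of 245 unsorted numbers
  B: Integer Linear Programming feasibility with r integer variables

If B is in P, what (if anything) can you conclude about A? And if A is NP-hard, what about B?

A poly-time reduction A <=_p B means any A-instance can be transformed to a B-instance in poly time.
If B is in P: compose the reduction with B's poly-time algorithm to solve A in poly time, so A is in P.
If A is NP-hard: every NP problem reduces to A, which reduces to B; composing reductions, every NP problem reduces to B, so B is NP-hard.
(Here in fact A is P and B is NP-complete.)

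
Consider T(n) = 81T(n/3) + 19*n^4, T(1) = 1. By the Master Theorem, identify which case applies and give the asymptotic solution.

a=81, b=3, f(n)=19*n^4.
log_3(81) = 4, so n^(log_b(a)) = n^4.
f(n) = Theta(n^4), so Case 2 applies.
T(n) = Theta(n^4 log n).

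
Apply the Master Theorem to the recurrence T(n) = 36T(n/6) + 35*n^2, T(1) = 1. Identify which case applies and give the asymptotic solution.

a=36, b=6, f(n)=35*n^2.
log_6(36) = 2, so n^(log_b(a)) = n^2.
f(n) = Theta(n^2), so Case 2 applies.
T(n) = Theta(n^2 log n).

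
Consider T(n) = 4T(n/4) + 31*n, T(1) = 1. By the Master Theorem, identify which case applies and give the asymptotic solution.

a=4, b=4, f(n)=31*n.
log_4(4) = 1, so n^(log_b(a)) = n.
f(n) = Theta(n), so Case 2 applies.
T(n) = Theta(n log n).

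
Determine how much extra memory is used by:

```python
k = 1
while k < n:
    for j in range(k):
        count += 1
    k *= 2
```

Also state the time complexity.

Space complexity: O(1).
Only a constant amount of auxiliary storage is used; nothing grows with n.
Time complexity: O(n).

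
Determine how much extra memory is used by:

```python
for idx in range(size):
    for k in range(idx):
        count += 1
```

Space complexity: O(1).
Only a constant amount of auxiliary storage is used; nothing grows with n.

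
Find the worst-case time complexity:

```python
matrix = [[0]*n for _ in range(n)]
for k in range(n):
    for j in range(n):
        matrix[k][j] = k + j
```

Time complexity: O(n^2).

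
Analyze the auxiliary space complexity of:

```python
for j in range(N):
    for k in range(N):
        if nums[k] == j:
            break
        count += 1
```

Space complexity: O(1).
Only a constant amount of auxiliary storage is used; nothing grows with n.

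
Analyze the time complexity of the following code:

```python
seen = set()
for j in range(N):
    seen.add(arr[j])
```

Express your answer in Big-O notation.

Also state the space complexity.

Time complexity: O(n).
Space complexity: O(n).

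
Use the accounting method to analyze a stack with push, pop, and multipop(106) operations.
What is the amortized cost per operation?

Assign 2 credits per push (1 for the push, 1 saved for a future pop). Each pop or element popped by multipop(106) uses 1 saved credit. Total credits never go negative, so amortized cost is O(1).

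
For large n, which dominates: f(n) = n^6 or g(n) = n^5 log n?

f(n) = n^6 grows faster: n^6 / (n^5 log n) = n/log n -> infinity.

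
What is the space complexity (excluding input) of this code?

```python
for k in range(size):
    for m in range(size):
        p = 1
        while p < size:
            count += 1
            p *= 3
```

Space complexity: O(1).
Only a constant amount of auxiliary storage is used; nothing grows with n.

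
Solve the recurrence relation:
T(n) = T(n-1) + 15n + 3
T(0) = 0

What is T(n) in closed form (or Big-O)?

Dominant term in sum is 15*sum(i, i=1..n) = 15*n*(n+1)/2 = O(n^2).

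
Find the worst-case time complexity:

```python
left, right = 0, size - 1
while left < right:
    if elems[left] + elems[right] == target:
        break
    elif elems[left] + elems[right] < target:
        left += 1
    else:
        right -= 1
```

Time complexity: O(n).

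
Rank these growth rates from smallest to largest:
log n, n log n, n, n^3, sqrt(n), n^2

Ordered by growth rate: log n < sqrt(n) < n < n log n < n^2 < n^3.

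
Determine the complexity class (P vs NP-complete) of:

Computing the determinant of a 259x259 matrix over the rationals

This problem is in P: Gaussian elimination runs in O(n^3).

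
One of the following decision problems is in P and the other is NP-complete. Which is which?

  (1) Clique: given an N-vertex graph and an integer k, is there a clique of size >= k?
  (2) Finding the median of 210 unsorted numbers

(1) is NP-complete: complement of Independent Set / Vertex Cover (with k part of the input).
(2) is P: linear-time selection (median-of-medians) runs in O(n).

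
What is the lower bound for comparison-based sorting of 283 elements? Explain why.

A comparison-based sorting algorithm corresponds to a decision tree. With 283! possible permutations, the tree has 283! leaves. The height is at least log_2(283!) = Omega(n log n) by Stirling's approximation.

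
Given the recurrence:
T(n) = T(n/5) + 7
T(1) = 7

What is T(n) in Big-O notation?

Each step divides n by 5 and adds 7. After log_5(n) steps, T(n) = O(log n).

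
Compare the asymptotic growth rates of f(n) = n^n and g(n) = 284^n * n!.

g(n) = 284^n * n! grows faster: by Stirling n! ~ sqrt(2 pi n)(n/e)^n, so 284^n n! / n^n ~ (284/e)^n sqrt(2 pi n) -> infinity since 284/e > 1.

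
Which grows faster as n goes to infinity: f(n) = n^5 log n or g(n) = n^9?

g(n) = n^9 grows faster: n^9 / (n^5 log n) = n^4/log n -> infinity.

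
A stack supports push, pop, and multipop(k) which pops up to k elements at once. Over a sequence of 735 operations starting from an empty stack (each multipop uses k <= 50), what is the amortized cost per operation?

Each element is pushed exactly once and popped at most once (whether by pop or as part of a multipop). So the total number of individual pops over the whole sequence is at most the number of pushes, which is at most 735. Total work <= 2 * 735, hence O(1) amortized per operation.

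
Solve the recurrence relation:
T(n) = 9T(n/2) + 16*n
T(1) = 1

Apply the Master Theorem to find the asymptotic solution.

a=9, b=2, f(n)=16*n. log_2(9) = 3.17. Case 1 of Master Theorem: T(n) = O(n^3.17).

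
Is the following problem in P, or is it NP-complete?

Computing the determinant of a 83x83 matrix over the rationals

This problem is in P: Gaussian elimination runs in O(n^3).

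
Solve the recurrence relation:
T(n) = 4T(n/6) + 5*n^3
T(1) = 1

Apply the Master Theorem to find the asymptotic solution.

a=4, b=6, f(n)=5*n^3. log_6(4) = 0.7737 < 3. Case 3: T(n) = O(n^3).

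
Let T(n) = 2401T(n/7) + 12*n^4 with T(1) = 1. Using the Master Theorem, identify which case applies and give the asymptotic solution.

a=2401, b=7, f(n)=12*n^4.
log_7(2401) = 4, so n^(log_b(a)) = n^4.
f(n) = Theta(n^4), so Case 2 applies.
T(n) = Theta(n^4 log n).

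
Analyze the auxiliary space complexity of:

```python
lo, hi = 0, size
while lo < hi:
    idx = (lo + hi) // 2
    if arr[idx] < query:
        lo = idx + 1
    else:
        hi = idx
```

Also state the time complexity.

Space complexity: O(1).
Only a constant amount of auxiliary storage is used; nothing grows with n.
Time complexity: O(log n).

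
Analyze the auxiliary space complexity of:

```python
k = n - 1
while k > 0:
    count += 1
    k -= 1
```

Space complexity: O(1).
Only a constant amount of auxiliary storage is used; nothing grows with n.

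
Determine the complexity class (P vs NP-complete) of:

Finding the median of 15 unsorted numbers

This problem is in P: linear-time selection (median-of-medians) runs in O(n).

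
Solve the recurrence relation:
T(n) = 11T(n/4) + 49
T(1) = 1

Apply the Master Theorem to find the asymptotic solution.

a=11, b=4, f(n)=49. log_4(11) = 1.73. Case 1 of Master Theorem: T(n) = O(n^1.73).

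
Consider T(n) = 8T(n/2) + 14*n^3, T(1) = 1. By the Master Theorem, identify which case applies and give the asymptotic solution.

a=8, b=2, f(n)=14*n^3.
log_2(8) = 3, so n^(log_b(a)) = n^3.
f(n) = Theta(n^3), so Case 2 applies.
T(n) = Theta(n^3 log n).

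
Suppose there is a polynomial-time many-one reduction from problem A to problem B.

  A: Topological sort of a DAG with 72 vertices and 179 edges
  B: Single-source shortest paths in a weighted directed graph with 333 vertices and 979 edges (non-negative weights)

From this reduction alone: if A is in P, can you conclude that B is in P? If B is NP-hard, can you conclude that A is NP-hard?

A poly-time reduction A <=_p B transfers tractability DOWN (B easy => A easy) and hardness UP (A hard => B hard), not the reverse.
From A in P, the reduction alone does NOT give B in P: any problem in P trivially reduces to SAT, yet SAT is not known to be in P.
From B NP-hard, the reduction alone does NOT give A NP-hard: again, easy problems reduce to hard ones.
(Here in fact A is P and B is P.)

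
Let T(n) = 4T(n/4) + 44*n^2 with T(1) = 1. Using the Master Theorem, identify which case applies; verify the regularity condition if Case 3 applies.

a=4, b=4, f(n)=44*n^2.
log_4(4) = 1 < 2.
f(n) = Omega(n^(1+epsilon)) for some epsilon > 0, so Case 3 is the candidate.
Regularity: a*f(n/b) = 4*44*(n/4)^2 = (4/16)*44*n^2 <= c*f(n) with c = 4/16 < 1. Satisfied.
Case 3: T(n) = Theta(n^2).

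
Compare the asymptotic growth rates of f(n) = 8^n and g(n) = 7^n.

f(n) = 8^n grows faster: (8/7)^n -> infinity since 8/7 > 1.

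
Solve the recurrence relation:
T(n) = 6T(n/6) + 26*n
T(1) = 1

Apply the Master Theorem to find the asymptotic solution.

a=6, b=6, f(n)=26*n. log_6(6) = 1. Case 2: T(n) = O(n log n).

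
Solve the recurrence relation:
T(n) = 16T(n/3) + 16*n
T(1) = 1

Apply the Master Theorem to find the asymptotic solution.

a=16, b=3, f(n)=16*n. log_3(16) = 2.524. Case 1 of Master Theorem: T(n) = O(n^2.524).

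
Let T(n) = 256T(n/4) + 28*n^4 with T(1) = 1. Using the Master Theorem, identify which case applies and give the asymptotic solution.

a=256, b=4, f(n)=28*n^4.
log_4(256) = 4, so n^(log_b(a)) = n^4.
f(n) = Theta(n^4), so Case 2 applies.
T(n) = Theta(n^4 log n).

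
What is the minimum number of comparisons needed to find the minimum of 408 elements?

Finding the minimum requires 407 comparisons, identical reasoning to finding the maximum. Each comparison eliminates one candidate.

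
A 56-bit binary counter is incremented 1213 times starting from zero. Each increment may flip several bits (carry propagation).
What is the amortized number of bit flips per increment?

Bit i flips on every 2^i-th increment, so over 1213 increments bit i flips floor(1213/2^i) times. Summing over i: total flips < 2 * 1213. Amortized: < 2 = O(1) per increment.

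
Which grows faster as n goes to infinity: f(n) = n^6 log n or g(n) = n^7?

g(n) = n^7 grows faster: n^7 / (n^6 log n) = n/log n -> infinity.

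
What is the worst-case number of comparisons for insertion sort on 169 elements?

Insertion sort on reverse-sorted input: 1 + 2 + ... + (169-1) = 14196 comparisons.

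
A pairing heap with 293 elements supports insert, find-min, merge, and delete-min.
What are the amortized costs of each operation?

Pairing heaps are self-adjusting heap-ordered trees. Insert and merge link two roots: O(1). Find-min reads the root: O(1). Delete-min removes the root, then pairs children in two passes; amortized cost is O(log 293) = O(log n).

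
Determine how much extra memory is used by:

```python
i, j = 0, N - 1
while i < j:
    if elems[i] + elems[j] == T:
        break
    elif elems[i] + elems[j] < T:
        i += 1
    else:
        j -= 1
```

Space complexity: O(1).
Only a constant amount of auxiliary storage is used; nothing grows with n.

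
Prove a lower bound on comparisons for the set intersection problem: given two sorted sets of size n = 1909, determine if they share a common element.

For two sorted arrays of size n = 1909, any correct algorithm must examine Omega(n) elements. If fewer are examined, an adversary places a common element in an unexamined gap. A merge-based scan achieves O(n), so the bound is tight.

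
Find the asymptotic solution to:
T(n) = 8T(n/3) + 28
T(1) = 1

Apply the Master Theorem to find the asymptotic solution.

a=8, b=3, f(n)=28. log_3(8) = 1.893. Case 1 of Master Theorem: T(n) = O(n^1.893).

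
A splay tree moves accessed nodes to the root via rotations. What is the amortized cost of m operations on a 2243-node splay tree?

Using a potential function Phi = sum of log(size of subtree) for each node, each splay operation has amortized cost O(log n) where n = 2243. Bad individual operations (O(n)) are offset by decreased potential.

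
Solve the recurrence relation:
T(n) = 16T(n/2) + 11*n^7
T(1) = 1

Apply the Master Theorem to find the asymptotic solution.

a=16, b=2, f(n)=11*n^7. log_2(16) = 4 < 7. Case 3: T(n) = O(n^7).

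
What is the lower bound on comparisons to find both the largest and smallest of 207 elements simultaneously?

Pair elements first (floor(207/2) comparisons), then find max among winners and min among losers. Total: ceil(3*207/2) - 2 = 309 comparisons.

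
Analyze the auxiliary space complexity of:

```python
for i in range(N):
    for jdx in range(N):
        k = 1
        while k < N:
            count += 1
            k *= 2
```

Space complexity: O(1).
Only a constant amount of auxiliary storage is used; nothing grows with n.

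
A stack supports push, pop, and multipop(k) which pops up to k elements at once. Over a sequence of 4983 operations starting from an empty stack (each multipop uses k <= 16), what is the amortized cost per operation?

Each element is pushed exactly once and popped at most once (whether by pop or as part of a multipop). So the total number of individual pops over the whole sequence is at most the number of pushes, which is at most 4983. Total work <= 2 * 4983, hence O(1) amortized per operation.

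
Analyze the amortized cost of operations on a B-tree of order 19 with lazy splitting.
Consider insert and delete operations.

In a B-tree of order 19, a node splits when it has 19 keys. With lazy splitting, we use potential Phi = number of full nodes + number of near-empty nodes. Each split costs O(1) but reduces potential. Between splits, at least 9 insertions must occur in that node. Amortized structural cost is O(1) per operation, plus O(log_19 n) traversal.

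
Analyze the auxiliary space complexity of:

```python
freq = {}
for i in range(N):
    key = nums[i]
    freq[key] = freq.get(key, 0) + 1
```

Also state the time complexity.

Space complexity: O(n).
Auxiliary storage grows linearly with the input size n in the worst case.
Time complexity: O(n).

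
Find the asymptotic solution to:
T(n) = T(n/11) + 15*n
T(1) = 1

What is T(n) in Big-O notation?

Geometric series: 15*n*(1 + 1/11 + 1/11^2 + ...) = O(n). T(n) = O(n).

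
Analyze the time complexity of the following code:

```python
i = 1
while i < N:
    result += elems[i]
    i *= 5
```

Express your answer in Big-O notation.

Time complexity: O(log n).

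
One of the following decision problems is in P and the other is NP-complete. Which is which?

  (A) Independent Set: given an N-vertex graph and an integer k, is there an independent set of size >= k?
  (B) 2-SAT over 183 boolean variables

(A) is NP-complete: complement of Clique (with k part of the input).
(B) is P: 2-SAT is solvable in linear time via implication-graph SCCs.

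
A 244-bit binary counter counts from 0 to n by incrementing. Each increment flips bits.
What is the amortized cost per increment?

Bit i flips every 2^i increments. Total flips over n increments: sum_{i=0}^{244} n/2^i < 2n. Amortized cost: 2n/n = O(1).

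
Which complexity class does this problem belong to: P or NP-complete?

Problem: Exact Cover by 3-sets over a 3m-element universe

This problem is NP-complete: one of Karp's 21 NP-complete problems.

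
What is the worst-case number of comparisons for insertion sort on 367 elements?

Insertion sort on reverse-sorted input: 1 + 2 + ... + (367-1) = 67161 comparisons.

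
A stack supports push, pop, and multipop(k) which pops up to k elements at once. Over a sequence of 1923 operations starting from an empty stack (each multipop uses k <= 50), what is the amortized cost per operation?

Each element is pushed exactly once and popped at most once (whether by pop or as part of a multipop). So the total number of individual pops over the whole sequence is at most the number of pushes, which is at most 1923. Total work <= 2 * 1923, hence O(1) amortized per operation.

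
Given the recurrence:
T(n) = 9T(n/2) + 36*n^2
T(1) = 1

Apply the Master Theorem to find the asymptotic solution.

a=9, b=2, f(n)=36*n^2. log_2(9) = 3.17. Case 1 of Master Theorem: T(n) = O(n^3.17).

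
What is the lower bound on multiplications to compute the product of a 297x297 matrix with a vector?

A 297x297 matrix-vector product has 297 inner products of length 297. Output depends on all 297^2 = 88209 matrix entries. At least 88209 multiplications needed.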